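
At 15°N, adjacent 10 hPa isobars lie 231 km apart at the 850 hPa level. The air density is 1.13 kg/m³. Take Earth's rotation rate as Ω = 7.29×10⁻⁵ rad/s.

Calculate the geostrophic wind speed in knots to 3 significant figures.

197 knots

Coriolis parameter at 15°N:
f = 2Ω sin φ = 2 × 7.29×10⁻⁵ × sin 15° = 3.77×10⁻⁵ s⁻¹
Pressure gradient: |∂P/∂n| = 1000 Pa / 231000 m = 4.33×10⁻³ Pa/m
Geostrophic balance (pressure-gradient force = Coriolis force):
V_g = (1/(fρ)) |∂P/∂n| = 4.33×10⁻³ / (3.77×10⁻⁵ × 1.13) = 102 m/s
Converting: 102 m/s × 1.944 = 197 knots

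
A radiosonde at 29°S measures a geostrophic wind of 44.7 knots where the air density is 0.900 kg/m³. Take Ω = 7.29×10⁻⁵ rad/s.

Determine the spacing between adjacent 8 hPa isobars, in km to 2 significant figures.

550 km

Coriolis parameter at 29°S:
f = 2Ω sin φ = 2 × 7.29×10⁻⁵ × sin 29° = 7.07×10⁻⁵ s⁻¹
Wind speed in SI: 44.7 knots = 23.0 m/s
Geostrophic balance rearranged: |∂P/∂n| = f ρ V_g
|∂P/∂n| = 7.07×10⁻⁵ × 0.900 × 23.0 = 1.46×10⁻³ Pa/m
Isobar spacing: Δn = ΔP/|∂P/∂n| = 800 Pa / 1.46×10⁻³ Pa/m = 546856 m ≈ 550 km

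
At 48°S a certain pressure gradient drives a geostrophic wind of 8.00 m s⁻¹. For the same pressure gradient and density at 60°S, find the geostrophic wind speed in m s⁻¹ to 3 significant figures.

6.86 m s⁻¹

With the same pressure gradient and density, V_g ∝ 1/f ∝ 1/sin φ.
V₂ = V₁ · sin φ₁ / sin φ₂ = 8.00 × sin 48° / sin 60°
V₂ = 8.00 × 0.7431/0.8660 = 6.86 m s⁻¹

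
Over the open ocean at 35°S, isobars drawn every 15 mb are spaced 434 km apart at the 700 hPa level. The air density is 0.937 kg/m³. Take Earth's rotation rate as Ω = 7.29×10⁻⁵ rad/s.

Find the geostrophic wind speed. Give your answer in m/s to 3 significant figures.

44.1 m/s

Coriolis parameter at 35°S:
f = 2Ω sin φ = 2 × 7.29×10⁻⁵ × sin 35° = 8.36×10⁻⁵ s⁻¹
Pressure gradient: |∂P/∂n| = 1500 Pa / 434000 m = 3.46×10⁻³ Pa/m
Geostrophic balance (pressure-gradient force = Coriolis force):
V_g = (1/(fρ)) |∂P/∂n| = 3.46×10⁻³ / (8.36×10⁻⁵ × 0.937) = 44.1 m/s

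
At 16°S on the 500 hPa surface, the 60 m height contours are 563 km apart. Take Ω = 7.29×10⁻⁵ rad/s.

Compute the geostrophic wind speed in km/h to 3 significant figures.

Coriolis parameter at 16°S:
f = 2Ω sin φ = 2 × 7.29×10⁻⁵ × sin 16° = 4.02×10⁻⁵ s⁻¹
Height gradient: |∂Z/∂n| = 60 m / 563000 m = 1.07×10⁻⁴
On a pressure surface, geostrophic balance gives V_g = (g/f)|∂Z/∂n|:
V_g = 9.81 × 1.07×10⁻⁴ / 4.02×10⁻⁵ = 26.0 m/s
Converting: 26.0 m/s × 3.6 = 93.7 km/h

93.7 km/h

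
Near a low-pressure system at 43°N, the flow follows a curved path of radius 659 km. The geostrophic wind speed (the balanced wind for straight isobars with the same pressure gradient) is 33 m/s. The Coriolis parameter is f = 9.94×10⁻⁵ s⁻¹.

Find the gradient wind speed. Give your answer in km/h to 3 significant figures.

86.8 km/h

Around a low, centrifugal force acts outward with Coriolis, so pressure-gradient force balances both:
(1/ρ)|∂P/∂n| = fV + V²/R  →  V² + fR·V − fR·V_g = 0
With fR = 9.94×10⁻⁵ × 659×10³ m = 65.5 m/s:
V = [−fR + √((fR)² + 4 fR V_g)]/2 = [−65.5 + √(65.5² + 4×65.5×33)]/2 = 24.1 m/s
Subgeostrophic (V < V_g = 33 m/s), as expected around a low.
Converting: 24.1 m/s × 3.6 = 86.8 km/h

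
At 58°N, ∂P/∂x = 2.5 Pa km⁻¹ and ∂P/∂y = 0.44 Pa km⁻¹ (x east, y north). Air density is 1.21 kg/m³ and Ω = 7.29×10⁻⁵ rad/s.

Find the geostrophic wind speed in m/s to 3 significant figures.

17.0 m/s

Coriolis parameter at 58°N:
f = 2Ω sin φ = 2 × 7.29×10⁻⁵ × sin 58° = 1.24×10⁻⁴ s⁻¹
Component geostrophic relations (x east, y north):
u_g = −(1/(fρ)) ∂P/∂y,  v_g = (1/(fρ)) ∂P/∂x
u_g = −(0.44×10⁻³)/(1.24×10⁻⁴ × 1.21) = −2.94 m/s;  v_g = (2.5×10⁻³)/(1.24×10⁻⁴ × 1.21) = 16.7 m/s
|V_g| = √(u_g² + v_g²) = 17.0 m/s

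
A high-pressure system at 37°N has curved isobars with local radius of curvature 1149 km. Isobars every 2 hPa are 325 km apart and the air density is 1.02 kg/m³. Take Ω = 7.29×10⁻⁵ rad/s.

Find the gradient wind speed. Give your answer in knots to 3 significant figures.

14.4 knots

Coriolis parameter at 37°N:
f = 2Ω sin φ = 2 × 7.29×10⁻⁵ × sin 37° = 8.77×10⁻⁵ s⁻¹
Pressure gradient: |∂P/∂n| = 200 Pa / 325000 m = 6.15×10⁻⁴ Pa/m
Geostrophic speed: V_g = |∂P/∂n|/(fρ) = 6.15×10⁻⁴/(8.77×10⁻⁵ × 1.02) = 6.88 m/s
Around a high, pressure-gradient force acts outward with centrifugal, so Coriolis balances both:
fV = (1/ρ)|∂P/∂n| + V²/R  →  V² − fR·V + fR·V_g = 0
With fR = 8.77×10⁻⁵ × 1149×10³ m = 101 m/s:
V = [fR − √((fR)² − 4 fR V_g)]/2 = [101 − √(101² − 4×101×6.88)]/2 = 7.42 m/s
Supergeostrophic (V > V_g = 6.88 m/s), as expected around a high.
Converting: 7.42 m/s × 1.944 = 14.4 knots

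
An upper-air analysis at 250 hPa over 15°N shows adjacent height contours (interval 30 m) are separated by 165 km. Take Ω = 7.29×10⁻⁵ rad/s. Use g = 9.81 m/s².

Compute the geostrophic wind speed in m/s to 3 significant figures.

47.3 m/s

Coriolis parameter at 15°N:
f = 2Ω sin φ = 2 × 7.29×10⁻⁵ × sin 15° = 3.77×10⁻⁵ s⁻¹
Height gradient: |∂Z/∂n| = 30 m / 165000 m = 1.82×10⁻⁴
On a pressure surface, geostrophic balance gives V_g = (g/f)|∂Z/∂n|:
V_g = 9.81 × 1.82×10⁻⁴ / 3.77×10⁻⁵ = 47.3 m/s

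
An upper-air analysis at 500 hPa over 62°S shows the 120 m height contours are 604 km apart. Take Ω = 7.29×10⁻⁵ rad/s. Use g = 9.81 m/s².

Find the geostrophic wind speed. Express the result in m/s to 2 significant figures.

15 m/s

Coriolis parameter at 62°S:
f = 2Ω sin φ = 2 × 7.29×10⁻⁵ × sin 62° = 1.29×10⁻⁴ s⁻¹
Height gradient: |∂Z/∂n| = 120 m / 604000 m = 1.99×10⁻⁴
On a pressure surface, geostrophic balance gives V_g = (g/f)|∂Z/∂n|:
V_g = 9.81 × 1.99×10⁻⁴ / 1.29×10⁻⁴ = 15.1 m/s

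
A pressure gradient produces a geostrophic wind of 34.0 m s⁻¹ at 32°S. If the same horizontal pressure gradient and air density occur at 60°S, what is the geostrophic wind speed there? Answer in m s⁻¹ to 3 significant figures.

With the same pressure gradient and density, V_g ∝ 1/f ∝ 1/sin φ.
V₂ = V₁ · sin φ₁ / sin φ₂ = 34.0 × sin 32° / sin 60°
V₂ = 34.0 × 0.5299/0.8660 = 20.8 m s⁻¹

20.8 m s⁻¹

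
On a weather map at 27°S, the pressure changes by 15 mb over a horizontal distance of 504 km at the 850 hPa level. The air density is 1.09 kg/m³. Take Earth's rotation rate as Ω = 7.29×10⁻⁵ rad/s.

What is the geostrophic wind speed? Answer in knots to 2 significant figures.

80 knots

Coriolis parameter at 27°S:
f = 2Ω sin φ = 2 × 7.29×10⁻⁵ × sin 27° = 6.62×10⁻⁵ s⁻¹
Pressure gradient: |∂P/∂n| = 1500 Pa / 504000 m = 2.98×10⁻³ Pa/m
Geostrophic balance (pressure-gradient force = Coriolis force):
V_g = (1/(fρ)) |∂P/∂n| = 2.98×10⁻³ / (6.62×10⁻⁵ × 1.09) = 41.3 m/s
Converting: 41.3 m/s × 1.944 = 80 knots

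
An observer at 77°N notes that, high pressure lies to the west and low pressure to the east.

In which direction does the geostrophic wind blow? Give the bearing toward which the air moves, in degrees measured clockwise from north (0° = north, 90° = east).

180°

The pressure-gradient force points toward the east (bearing 090°).
Geostrophic balance: in the Northern Hemisphere the Coriolis force deflects motion to the right, so the geostrophic wind blows 90° to the right of the pressure-gradient force (low pressure on the left).
Rotating 090° by 90° clockwise gives 180° — the wind blows toward the south.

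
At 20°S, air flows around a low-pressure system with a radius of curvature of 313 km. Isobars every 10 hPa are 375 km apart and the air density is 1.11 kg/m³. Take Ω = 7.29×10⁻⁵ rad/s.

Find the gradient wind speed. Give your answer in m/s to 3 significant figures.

20.7 m/s

Coriolis parameter at 20°S:
f = 2Ω sin φ = 2 × 7.29×10⁻⁵ × sin 20° = 4.99×10⁻⁵ s⁻¹
Pressure gradient: |∂P/∂n| = 1000 Pa / 375000 m = 2.67×10⁻³ Pa/m
Geostrophic speed: V_g = |∂P/∂n|/(fρ) = 2.67×10⁻³/(4.99×10⁻⁵ × 1.11) = 48.2 m/s
Around a low, centrifugal force acts outward with Coriolis, so pressure-gradient force balances both:
(1/ρ)|∂P/∂n| = fV + V²/R  →  V² + fR·V − fR·V_g = 0
With fR = 4.99×10⁻⁵ × 313×10³ m = 15.6 m/s:
V = [−fR + √((fR)² + 4 fR V_g)]/2 = [−15.6 + √(15.6² + 4×15.6×48.2)]/2 = 20.7 m/s
Subgeostrophic (V < V_g = 48.2 m/s), as expected around a low.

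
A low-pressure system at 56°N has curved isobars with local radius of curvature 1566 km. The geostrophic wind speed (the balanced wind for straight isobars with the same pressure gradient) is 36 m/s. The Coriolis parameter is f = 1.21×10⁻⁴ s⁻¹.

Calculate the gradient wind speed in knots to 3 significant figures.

Around a low, centrifugal force acts outward with Coriolis, so pressure-gradient force balances both:
(1/ρ)|∂P/∂n| = fV + V²/R  →  V² + fR·V − fR·V_g = 0
With fR = 1.21×10⁻⁴ × 1566×10³ m = 189 m/s:
V = [−fR + √((fR)² + 4 fR V_g)]/2 = [−189 + √(189² + 4×189×36)]/2 = 30.9 m/s
Subgeostrophic (V < V_g = 36 m/s), as expected around a low.
Converting: 30.9 m/s × 1.944 = 60.2 knots

60.2 knots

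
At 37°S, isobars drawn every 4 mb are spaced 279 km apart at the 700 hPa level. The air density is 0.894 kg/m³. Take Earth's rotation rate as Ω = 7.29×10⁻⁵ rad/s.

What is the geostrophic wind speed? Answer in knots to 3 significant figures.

35.5 knots

Coriolis parameter at 37°S:
f = 2Ω sin φ = 2 × 7.29×10⁻⁵ × sin 37° = 8.77×10⁻⁵ s⁻¹
Pressure gradient: |∂P/∂n| = 400 Pa / 279000 m = 1.43×10⁻³ Pa/m
Geostrophic balance (pressure-gradient force = Coriolis force):
V_g = (1/(fρ)) |∂P/∂n| = 1.43×10⁻³ / (8.77×10⁻⁵ × 0.894) = 18.3 m/s
Converting: 18.3 m/s × 1.944 = 35.5 knots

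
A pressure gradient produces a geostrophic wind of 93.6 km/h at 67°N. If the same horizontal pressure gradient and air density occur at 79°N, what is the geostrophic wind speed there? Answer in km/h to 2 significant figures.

With the same pressure gradient and density, V_g ∝ 1/f ∝ 1/sin φ.
V₂ = V₁ · sin φ₁ / sin φ₂ = 93.6 × sin 67° / sin 79°
V₂ = 93.6 × 0.9205/0.9816 = 88 km/h

88 km/h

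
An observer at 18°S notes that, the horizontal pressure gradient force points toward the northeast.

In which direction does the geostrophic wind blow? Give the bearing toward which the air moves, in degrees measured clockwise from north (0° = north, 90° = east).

The pressure-gradient force points toward the northeast (bearing 045°).
Geostrophic balance: in the Southern Hemisphere the Coriolis force deflects motion to the left, so the geostrophic wind blows 90° to the left of the pressure-gradient force (low pressure on the right).
Rotating 045° by 90° counterclockwise gives 315° — the wind blows toward the northwest.

315°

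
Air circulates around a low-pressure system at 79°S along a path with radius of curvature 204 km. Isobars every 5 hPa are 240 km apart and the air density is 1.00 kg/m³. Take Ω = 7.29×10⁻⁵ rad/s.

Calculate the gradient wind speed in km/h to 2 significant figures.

Coriolis parameter at 79°S:
f = 2Ω sin φ = 2 × 7.29×10⁻⁵ × sin 79° = 1.43×10⁻⁴ s⁻¹
Pressure gradient: |∂P/∂n| = 500 Pa / 240000 m = 2.08×10⁻³ Pa/m
Geostrophic speed: V_g = |∂P/∂n|/(fρ) = 2.08×10⁻³/(1.43×10⁻⁴ × 1.00) = 14.6 m/s
Around a low, centrifugal force acts outward with Coriolis, so pressure-gradient force balances both:
(1/ρ)|∂P/∂n| = fV + V²/R  →  V² + fR·V − fR·V_g = 0
With fR = 1.43×10⁻⁴ × 204×10³ m = 29.2 m/s:
V = [−fR + √((fR)² + 4 fR V_g)]/2 = [−29.2 + √(29.2² + 4×29.2×14.6)]/2 = 10.7 m/s
Subgeostrophic (V < V_g = 14.6 m/s), as expected around a low.
Converting: 10.7 m/s × 3.6 = 38 km/h

38 km/h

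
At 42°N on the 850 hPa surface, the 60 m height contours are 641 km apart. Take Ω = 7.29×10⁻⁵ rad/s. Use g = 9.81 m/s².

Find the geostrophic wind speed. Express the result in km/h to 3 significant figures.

33.9 km/h

Coriolis parameter at 42°N:
f = 2Ω sin φ = 2 × 7.29×10⁻⁵ × sin 42° = 9.76×10⁻⁵ s⁻¹
Height gradient: |∂Z/∂n| = 60 m / 641000 m = 9.36×10⁻⁵
On a pressure surface, geostrophic balance gives V_g = (g/f)|∂Z/∂n|:
V_g = 9.81 × 9.36×10⁻⁵ / 9.76×10⁻⁵ = 9.41 m/s
Converting: 9.41 m/s × 3.6 = 33.9 km/h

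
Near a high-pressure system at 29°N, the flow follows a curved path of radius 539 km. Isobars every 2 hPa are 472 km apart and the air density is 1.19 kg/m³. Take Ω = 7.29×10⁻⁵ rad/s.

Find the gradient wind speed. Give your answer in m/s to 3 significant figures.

Coriolis parameter at 29°N:
f = 2Ω sin φ = 2 × 7.29×10⁻⁵ × sin 29° = 7.07×10⁻⁵ s⁻¹
Pressure gradient: |∂P/∂n| = 200 Pa / 472000 m = 4.24×10⁻⁴ Pa/m
Geostrophic speed: V_g = |∂P/∂n|/(fρ) = 4.24×10⁻⁴/(7.07×10⁻⁵ × 1.19) = 5.04 m/s
Around a high, pressure-gradient force acts outward with centrifugal, so Coriolis balances both:
fV = (1/ρ)|∂P/∂n| + V²/R  →  V² − fR·V + fR·V_g = 0
With fR = 7.07×10⁻⁵ × 539×10³ m = 38.1 m/s:
V = [fR − √((fR)² − 4 fR V_g)]/2 = [38.1 − √(38.1² − 4×38.1×5.04)]/2 = 5.97 m/s
Supergeostrophic (V > V_g = 5.04 m/s), as expected around a high.

5.97 m/s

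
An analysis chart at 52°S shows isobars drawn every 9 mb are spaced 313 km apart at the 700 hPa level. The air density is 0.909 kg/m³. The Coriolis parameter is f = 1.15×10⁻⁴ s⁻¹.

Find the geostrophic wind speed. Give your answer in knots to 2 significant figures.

Pressure gradient: |∂P/∂n| = 900 Pa / 313000 m = 2.88×10⁻³ Pa/m
Geostrophic balance (pressure-gradient force = Coriolis force):
V_g = (1/(fρ)) |∂P/∂n| = 2.88×10⁻³ / (1.15×10⁻⁴ × 0.909) = 27.5 m/s
Converting: 27.5 m/s × 1.944 = 53 knots

53 knots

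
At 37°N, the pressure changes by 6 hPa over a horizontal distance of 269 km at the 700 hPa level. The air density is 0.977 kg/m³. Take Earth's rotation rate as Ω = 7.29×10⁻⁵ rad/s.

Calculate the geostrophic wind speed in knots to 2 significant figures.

Coriolis parameter at 37°N:
f = 2Ω sin φ = 2 × 7.29×10⁻⁵ × sin 37° = 8.77×10⁻⁵ s⁻¹
Pressure gradient: |∂P/∂n| = 600 Pa / 269000 m = 2.23×10⁻³ Pa/m
Geostrophic balance (pressure-gradient force = Coriolis force):
V_g = (1/(fρ)) |∂P/∂n| = 2.23×10⁻³ / (8.77×10⁻⁵ × 0.977) = 26.0 m/s
Converting: 26.0 m/s × 1.944 = 51 knots

51 knots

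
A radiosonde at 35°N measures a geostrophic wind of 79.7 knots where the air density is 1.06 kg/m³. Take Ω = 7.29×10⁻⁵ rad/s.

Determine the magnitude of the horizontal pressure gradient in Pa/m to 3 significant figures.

3.63×10⁻³ Pa/m

Coriolis parameter at 35°N:
f = 2Ω sin φ = 2 × 7.29×10⁻⁵ × sin 35° = 8.36×10⁻⁵ s⁻¹
Wind speed in SI: 79.7 knots = 41.0 m/s
Geostrophic balance rearranged: |∂P/∂n| = f ρ V_g
|∂P/∂n| = 8.36×10⁻⁵ × 1.06 × 41.0 = 3.63×10⁻³ Pa/m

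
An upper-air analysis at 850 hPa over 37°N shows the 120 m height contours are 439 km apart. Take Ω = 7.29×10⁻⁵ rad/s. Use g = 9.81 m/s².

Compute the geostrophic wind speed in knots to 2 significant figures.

Coriolis parameter at 37°N:
f = 2Ω sin φ = 2 × 7.29×10⁻⁵ × sin 37° = 8.77×10⁻⁵ s⁻¹
Height gradient: |∂Z/∂n| = 120 m / 439000 m = 2.73×10⁻⁴
On a pressure surface, geostrophic balance gives V_g = (g/f)|∂Z/∂n|:
V_g = 9.81 × 2.73×10⁻⁴ / 8.77×10⁻⁵ = 30.6 m/s
Converting: 30.6 m/s × 1.944 = 59 knots

59 knots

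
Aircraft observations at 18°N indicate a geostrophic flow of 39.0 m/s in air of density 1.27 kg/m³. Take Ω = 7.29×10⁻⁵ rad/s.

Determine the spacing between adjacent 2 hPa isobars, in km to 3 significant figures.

89.6 km

Coriolis parameter at 18°N:
f = 2Ω sin φ = 2 × 7.29×10⁻⁵ × sin 18° = 4.51×10⁻⁵ s⁻¹
Geostrophic balance rearranged: |∂P/∂n| = f ρ V_g
|∂P/∂n| = 4.51×10⁻⁵ × 1.27 × 39.0 = 2.23×10⁻³ Pa/m
Isobar spacing: Δn = ΔP/|∂P/∂n| = 200 Pa / 2.23×10⁻³ Pa/m = 89623 m ≈ 89.6 km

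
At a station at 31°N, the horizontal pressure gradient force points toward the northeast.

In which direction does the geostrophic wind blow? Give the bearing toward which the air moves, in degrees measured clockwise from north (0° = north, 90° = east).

135°

The pressure-gradient force points toward the northeast (bearing 045°).
Geostrophic balance: in the Northern Hemisphere the Coriolis force deflects motion to the right, so the geostrophic wind blows 90° to the right of the pressure-gradient force (low pressure on the left).
Rotating 045° by 90° clockwise gives 135° — the wind blows toward the southeast.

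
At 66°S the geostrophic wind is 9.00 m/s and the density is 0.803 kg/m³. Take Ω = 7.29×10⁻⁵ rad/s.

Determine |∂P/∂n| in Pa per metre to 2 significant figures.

Coriolis parameter at 66°S:
f = 2Ω sin φ = 2 × 7.29×10⁻⁵ × sin 66° = 1.33×10⁻⁴ s⁻¹
Geostrophic balance rearranged: |∂P/∂n| = f ρ V_g
|∂P/∂n| = 1.33×10⁻⁴ × 0.803 × 9.00 = 9.63×10⁻⁴ Pa/m

9.6×10⁻⁴ Pa/m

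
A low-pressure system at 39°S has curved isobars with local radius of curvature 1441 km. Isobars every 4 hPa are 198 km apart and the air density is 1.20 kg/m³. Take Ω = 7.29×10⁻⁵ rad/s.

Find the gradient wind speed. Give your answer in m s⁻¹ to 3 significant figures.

Coriolis parameter at 39°S:
f = 2Ω sin φ = 2 × 7.29×10⁻⁵ × sin 39° = 9.18×10⁻⁵ s⁻¹
Pressure gradient: |∂P/∂n| = 400 Pa / 198000 m = 2.02×10⁻³ Pa/m
Geostrophic speed: V_g = |∂P/∂n|/(fρ) = 2.02×10⁻³/(9.18×10⁻⁵ × 1.20) = 18.3 m/s
Around a low, centrifugal force acts outward with Coriolis, so pressure-gradient force balances both:
(1/ρ)|∂P/∂n| = fV + V²/R  →  V² + fR·V − fR·V_g = 0
With fR = 9.18×10⁻⁵ × 1441×10³ m = 132 m/s:
V = [−fR + √((fR)² + 4 fR V_g)]/2 = [−132 + √(132² + 4×132×18.3)]/2 = 16.3 m/s
Subgeostrophic (V < V_g = 18.3 m/s), as expected around a low.

16.3 m s⁻¹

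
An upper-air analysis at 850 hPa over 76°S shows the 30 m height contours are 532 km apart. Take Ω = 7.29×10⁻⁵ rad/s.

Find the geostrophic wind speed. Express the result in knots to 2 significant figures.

Coriolis parameter at 76°S:
f = 2Ω sin φ = 2 × 7.29×10⁻⁵ × sin 76° = 1.41×10⁻⁴ s⁻¹
Height gradient: |∂Z/∂n| = 30 m / 532000 m = 5.64×10⁻⁵
On a pressure surface, geostrophic balance gives V_g = (g/f)|∂Z/∂n|:
V_g = 9.81 × 5.64×10⁻⁵ / 1.41×10⁻⁴ = 3.91 m/s
Converting: 3.91 m/s × 1.944 = 7.6 knots

7.6 knots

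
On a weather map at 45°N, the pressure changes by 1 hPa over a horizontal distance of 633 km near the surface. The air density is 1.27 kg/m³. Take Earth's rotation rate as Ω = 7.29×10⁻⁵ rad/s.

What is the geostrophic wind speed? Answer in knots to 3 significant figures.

2.35 knots

Coriolis parameter at 45°N:
f = 2Ω sin φ = 2 × 7.29×10⁻⁵ × sin 45° = 1.03×10⁻⁴ s⁻¹
Pressure gradient: |∂P/∂n| = 100 Pa / 633000 m = 1.58×10⁻⁴ Pa/m
Geostrophic balance (pressure-gradient force = Coriolis force):
V_g = (1/(fρ)) |∂P/∂n| = 1.58×10⁻⁴ / (1.03×10⁻⁴ × 1.27) = 1.21 m/s
Converting: 1.21 m/s × 1.944 = 2.35 knots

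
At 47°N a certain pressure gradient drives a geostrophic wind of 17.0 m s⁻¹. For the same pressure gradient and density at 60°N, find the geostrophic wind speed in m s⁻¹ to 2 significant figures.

With the same pressure gradient and density, V_g ∝ 1/f ∝ 1/sin φ.
V₂ = V₁ · sin φ₁ / sin φ₂ = 17.0 × sin 47° / sin 60°
V₂ = 17.0 × 0.7314/0.8660 = 14 m s⁻¹

14 m s⁻¹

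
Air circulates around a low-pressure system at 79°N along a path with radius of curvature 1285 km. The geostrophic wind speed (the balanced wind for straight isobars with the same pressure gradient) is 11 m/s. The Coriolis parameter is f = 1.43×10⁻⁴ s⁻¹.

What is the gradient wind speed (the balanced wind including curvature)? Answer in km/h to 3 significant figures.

Around a low, centrifugal force acts outward with Coriolis, so pressure-gradient force balances both:
(1/ρ)|∂P/∂n| = fV + V²/R  →  V² + fR·V − fR·V_g = 0
With fR = 1.43×10⁻⁴ × 1285×10³ m = 184 m/s:
V = [−fR + √((fR)² + 4 fR V_g)]/2 = [−184 + √(184² + 4×184×11)]/2 = 10.4 m/s
Subgeostrophic (V < V_g = 11 m/s), as expected around a low.
Converting: 10.4 m/s × 3.6 = 37.5 km/h

37.5 km/h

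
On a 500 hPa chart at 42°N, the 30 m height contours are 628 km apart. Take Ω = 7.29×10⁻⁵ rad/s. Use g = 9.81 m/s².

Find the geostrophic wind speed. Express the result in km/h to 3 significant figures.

Coriolis parameter at 42°N:
f = 2Ω sin φ = 2 × 7.29×10⁻⁵ × sin 42° = 9.76×10⁻⁵ s⁻¹
Height gradient: |∂Z/∂n| = 30 m / 628000 m = 4.78×10⁻⁵
On a pressure surface, geostrophic balance gives V_g = (g/f)|∂Z/∂n|:
V_g = 9.81 × 4.78×10⁻⁵ / 9.76×10⁻⁵ = 4.80 m/s
Converting: 4.80 m/s × 3.6 = 17.3 km/h

17.3 km/h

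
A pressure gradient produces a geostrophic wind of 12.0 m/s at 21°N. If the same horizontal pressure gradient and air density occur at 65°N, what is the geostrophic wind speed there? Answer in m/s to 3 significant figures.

With the same pressure gradient and density, V_g ∝ 1/f ∝ 1/sin φ.
V₂ = V₁ · sin φ₁ / sin φ₂ = 12.0 × sin 21° / sin 65°
V₂ = 12.0 × 0.3584/0.9063 = 4.74 m/s

4.74 m/s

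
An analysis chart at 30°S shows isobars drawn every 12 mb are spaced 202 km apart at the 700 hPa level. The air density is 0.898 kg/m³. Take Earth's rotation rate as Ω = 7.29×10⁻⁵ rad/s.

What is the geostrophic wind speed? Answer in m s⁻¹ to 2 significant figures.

91 m s⁻¹

Coriolis parameter at 30°S:
f = 2Ω sin φ = 2 × 7.29×10⁻⁵ × sin 30° = 7.29×10⁻⁵ s⁻¹
Pressure gradient: |∂P/∂n| = 1200 Pa / 202000 m = 5.94×10⁻³ Pa/m
Geostrophic balance (pressure-gradient force = Coriolis force):
V_g = (1/(fρ)) |∂P/∂n| = 5.94×10⁻³ / (7.29×10⁻⁵ × 0.898) = 90.7 m/s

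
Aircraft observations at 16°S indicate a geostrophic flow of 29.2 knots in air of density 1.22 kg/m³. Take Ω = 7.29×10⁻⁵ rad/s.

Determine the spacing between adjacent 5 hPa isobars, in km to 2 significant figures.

Coriolis parameter at 16°S:
f = 2Ω sin φ = 2 × 7.29×10⁻⁵ × sin 16° = 4.02×10⁻⁵ s⁻¹
Wind speed in SI: 29.2 knots = 15.0 m/s
Geostrophic balance rearranged: |∂P/∂n| = f ρ V_g
|∂P/∂n| = 4.02×10⁻⁵ × 1.22 × 15.0 = 7.37×10⁻⁴ Pa/m
Isobar spacing: Δn = ΔP/|∂P/∂n| = 500 Pa / 7.37×10⁻⁴ Pa/m = 678881 m ≈ 680 km

680 km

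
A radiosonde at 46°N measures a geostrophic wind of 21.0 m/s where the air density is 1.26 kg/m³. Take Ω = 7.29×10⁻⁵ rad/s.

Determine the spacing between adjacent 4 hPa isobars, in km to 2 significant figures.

140 km

Coriolis parameter at 46°N:
f = 2Ω sin φ = 2 × 7.29×10⁻⁵ × sin 46° = 1.05×10⁻⁴ s⁻¹
Geostrophic balance rearranged: |∂P/∂n| = f ρ V_g
|∂P/∂n| = 1.05×10⁻⁴ × 1.26 × 21.0 = 2.78×10⁻³ Pa/m
Isobar spacing: Δn = ΔP/|∂P/∂n| = 400 Pa / 2.78×10⁻³ Pa/m = 144138 m ≈ 140 km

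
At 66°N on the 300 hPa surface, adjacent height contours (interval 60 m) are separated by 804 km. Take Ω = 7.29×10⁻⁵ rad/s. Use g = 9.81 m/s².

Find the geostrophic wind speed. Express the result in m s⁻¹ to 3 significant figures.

Coriolis parameter at 66°N:
f = 2Ω sin φ = 2 × 7.29×10⁻⁵ × sin 66° = 1.33×10⁻⁴ s⁻¹
Height gradient: |∂Z/∂n| = 60 m / 804000 m = 7.46×10⁻⁵
On a pressure surface, geostrophic balance gives V_g = (g/f)|∂Z/∂n|:
V_g = 9.81 × 7.46×10⁻⁵ / 1.33×10⁻⁴ = 5.50 m/s

5.50 m s⁻¹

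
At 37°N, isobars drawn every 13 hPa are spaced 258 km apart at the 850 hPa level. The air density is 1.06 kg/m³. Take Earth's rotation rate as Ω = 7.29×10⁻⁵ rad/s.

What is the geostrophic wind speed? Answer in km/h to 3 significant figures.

Coriolis parameter at 37°N:
f = 2Ω sin φ = 2 × 7.29×10⁻⁵ × sin 37° = 8.77×10⁻⁵ s⁻¹
Pressure gradient: |∂P/∂n| = 1300 Pa / 258000 m = 5.04×10⁻³ Pa/m
Geostrophic balance (pressure-gradient force = Coriolis force):
V_g = (1/(fρ)) |∂P/∂n| = 5.04×10⁻³ / (8.77×10⁻⁵ × 1.06) = 54.2 m/s
Converting: 54.2 m/s × 3.6 = 195 km/h

195 km/h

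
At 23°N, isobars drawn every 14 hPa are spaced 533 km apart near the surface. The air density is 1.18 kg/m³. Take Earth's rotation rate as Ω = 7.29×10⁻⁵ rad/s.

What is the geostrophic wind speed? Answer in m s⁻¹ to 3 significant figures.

39.1 m s⁻¹

Coriolis parameter at 23°N:
f = 2Ω sin φ = 2 × 7.29×10⁻⁵ × sin 23° = 5.70×10⁻⁵ s⁻¹
Pressure gradient: |∂P/∂n| = 1400 Pa / 533000 m = 2.63×10⁻³ Pa/m
Geostrophic balance (pressure-gradient force = Coriolis force):
V_g = (1/(fρ)) |∂P/∂n| = 2.63×10⁻³ / (5.70×10⁻⁵ × 1.18) = 39.1 m/s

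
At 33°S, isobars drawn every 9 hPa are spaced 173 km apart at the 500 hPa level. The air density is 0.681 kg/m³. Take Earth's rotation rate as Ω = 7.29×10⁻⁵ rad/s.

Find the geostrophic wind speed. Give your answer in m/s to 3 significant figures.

Coriolis parameter at 33°S:
f = 2Ω sin φ = 2 × 7.29×10⁻⁵ × sin 33° = 7.94×10⁻⁵ s⁻¹
Pressure gradient: |∂P/∂n| = 900 Pa / 173000 m = 5.20×10⁻³ Pa/m
Geostrophic balance (pressure-gradient force = Coriolis force):
V_g = (1/(fρ)) |∂P/∂n| = 5.20×10⁻³ / (7.94×10⁻⁵ × 0.681) = 96.2 m/s

96.2 m/s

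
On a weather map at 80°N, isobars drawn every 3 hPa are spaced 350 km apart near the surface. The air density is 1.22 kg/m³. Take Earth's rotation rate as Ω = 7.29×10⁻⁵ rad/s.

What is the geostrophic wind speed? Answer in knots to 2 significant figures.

Coriolis parameter at 80°N:
f = 2Ω sin φ = 2 × 7.29×10⁻⁵ × sin 80° = 1.44×10⁻⁴ s⁻¹
Pressure gradient: |∂P/∂n| = 300 Pa / 350000 m = 8.57×10⁻⁴ Pa/m
Geostrophic balance (pressure-gradient force = Coriolis force):
V_g = (1/(fρ)) |∂P/∂n| = 8.57×10⁻⁴ / (1.44×10⁻⁴ × 1.22) = 4.89 m/s
Converting: 4.89 m/s × 1.944 = 9.5 knots

9.5 knots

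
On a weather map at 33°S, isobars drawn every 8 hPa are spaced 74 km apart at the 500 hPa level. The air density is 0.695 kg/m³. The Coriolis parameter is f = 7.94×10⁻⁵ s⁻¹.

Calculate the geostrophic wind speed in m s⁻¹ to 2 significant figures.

200 m s⁻¹

Pressure gradient: |∂P/∂n| = 800 Pa / 74000 m = 1.08×10⁻² Pa/m
Geostrophic balance (pressure-gradient force = Coriolis force):
V_g = (1/(fρ)) |∂P/∂n| = 1.08×10⁻² / (7.94×10⁻⁵ × 0.695) = 196 m/s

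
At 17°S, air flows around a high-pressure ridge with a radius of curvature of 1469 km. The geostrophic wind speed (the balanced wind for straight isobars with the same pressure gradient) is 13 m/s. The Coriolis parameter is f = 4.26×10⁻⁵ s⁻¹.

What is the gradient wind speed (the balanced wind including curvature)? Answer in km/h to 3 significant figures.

66.3 km/h

Around a high, pressure-gradient force acts outward with centrifugal, so Coriolis balances both:
fV = (1/ρ)|∂P/∂n| + V²/R  →  V² − fR·V + fR·V_g = 0
With fR = 4.26×10⁻⁵ × 1469×10³ m = 62.6 m/s:
V = [fR − √((fR)² − 4 fR V_g)]/2 = [62.6 − √(62.6² − 4×62.6×13)]/2 = 18.4 m/s
Supergeostrophic (V > V_g = 13 m/s), as expected around a high.
Converting: 18.4 m/s × 3.6 = 66.3 km/h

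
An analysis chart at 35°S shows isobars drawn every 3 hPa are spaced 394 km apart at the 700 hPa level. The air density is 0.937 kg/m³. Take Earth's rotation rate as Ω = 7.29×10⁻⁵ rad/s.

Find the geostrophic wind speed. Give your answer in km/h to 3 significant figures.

Coriolis parameter at 35°S:
f = 2Ω sin φ = 2 × 7.29×10⁻⁵ × sin 35° = 8.36×10⁻⁵ s⁻¹
Pressure gradient: |∂P/∂n| = 300 Pa / 394000 m = 7.61×10⁻⁴ Pa/m
Geostrophic balance (pressure-gradient force = Coriolis force):
V_g = (1/(fρ)) |∂P/∂n| = 7.61×10⁻⁴ / (8.36×10⁻⁵ × 0.937) = 9.72 m/s
Converting: 9.72 m/s × 3.6 = 35.0 km/h

35.0 km/h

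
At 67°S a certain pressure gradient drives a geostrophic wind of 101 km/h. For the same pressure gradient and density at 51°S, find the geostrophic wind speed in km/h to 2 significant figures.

With the same pressure gradient and density, V_g ∝ 1/f ∝ 1/sin φ.
V₂ = V₁ · sin φ₁ / sin φ₂ = 101 × sin 67° / sin 51°
V₂ = 101 × 0.9205/0.7771 = 120 km/h

120 km/h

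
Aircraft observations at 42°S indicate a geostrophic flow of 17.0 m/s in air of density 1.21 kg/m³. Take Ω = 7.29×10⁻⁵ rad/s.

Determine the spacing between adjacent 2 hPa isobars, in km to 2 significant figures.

Coriolis parameter at 42°S:
f = 2Ω sin φ = 2 × 7.29×10⁻⁵ × sin 42° = 9.76×10⁻⁵ s⁻¹
Geostrophic balance rearranged: |∂P/∂n| = f ρ V_g
|∂P/∂n| = 9.76×10⁻⁵ × 1.21 × 17.0 = 2.01×10⁻³ Pa/m
Isobar spacing: Δn = ΔP/|∂P/∂n| = 200 Pa / 2.01×10⁻³ Pa/m = 99661 m ≈ 100 km

100 km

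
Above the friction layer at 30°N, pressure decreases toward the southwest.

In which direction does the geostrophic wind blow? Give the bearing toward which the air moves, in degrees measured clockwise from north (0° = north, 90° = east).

315°

The pressure-gradient force points toward the southwest (bearing 225°).
Geostrophic balance: in the Northern Hemisphere the Coriolis force deflects motion to the right, so the geostrophic wind blows 90° to the right of the pressure-gradient force (low pressure on the left).
Rotating 225° by 90° clockwise gives 315° — the wind blows toward the northwest.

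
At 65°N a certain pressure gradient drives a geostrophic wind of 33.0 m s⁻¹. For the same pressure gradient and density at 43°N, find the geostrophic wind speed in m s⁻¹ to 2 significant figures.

44 m s⁻¹

With the same pressure gradient and density, V_g ∝ 1/f ∝ 1/sin φ.
V₂ = V₁ · sin φ₁ / sin φ₂ = 33.0 × sin 65° / sin 43°
V₂ = 33.0 × 0.9063/0.6820 = 44 m s⁻¹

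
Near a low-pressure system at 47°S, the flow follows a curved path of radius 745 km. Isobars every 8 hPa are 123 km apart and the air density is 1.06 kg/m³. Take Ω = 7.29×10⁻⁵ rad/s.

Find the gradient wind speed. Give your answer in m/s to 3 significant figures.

Coriolis parameter at 47°S:
f = 2Ω sin φ = 2 × 7.29×10⁻⁵ × sin 47° = 1.07×10⁻⁴ s⁻¹
Pressure gradient: |∂P/∂n| = 800 Pa / 123000 m = 6.50×10⁻³ Pa/m
Geostrophic speed: V_g = |∂P/∂n|/(fρ) = 6.50×10⁻³/(1.07×10⁻⁴ × 1.06) = 57.5 m/s
Around a low, centrifugal force acts outward with Coriolis, so pressure-gradient force balances both:
(1/ρ)|∂P/∂n| = fV + V²/R  →  V² + fR·V − fR·V_g = 0
With fR = 1.07×10⁻⁴ × 745×10³ m = 79.4 m/s:
V = [−fR + √((fR)² + 4 fR V_g)]/2 = [−79.4 + √(79.4² + 4×79.4×57.5)]/2 = 38.7 m/s
Subgeostrophic (V < V_g = 57.5 m/s), as expected around a low.

38.7 m/s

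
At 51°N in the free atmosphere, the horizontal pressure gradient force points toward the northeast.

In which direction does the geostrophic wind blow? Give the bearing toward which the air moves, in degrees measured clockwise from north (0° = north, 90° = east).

The pressure-gradient force points toward the northeast (bearing 045°).
Geostrophic balance: in the Northern Hemisphere the Coriolis force deflects motion to the right, so the geostrophic wind blows 90° to the right of the pressure-gradient force (low pressure on the left).
Rotating 045° by 90° clockwise gives 135° — the wind blows toward the southeast.

135°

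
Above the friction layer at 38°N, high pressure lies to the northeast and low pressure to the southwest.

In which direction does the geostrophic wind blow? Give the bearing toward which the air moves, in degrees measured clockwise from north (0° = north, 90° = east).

The pressure-gradient force points toward the southwest (bearing 225°).
Geostrophic balance: in the Northern Hemisphere the Coriolis force deflects motion to the right, so the geostrophic wind blows 90° to the right of the pressure-gradient force (low pressure on the left).
Rotating 225° by 90° clockwise gives 315° — the wind blows toward the northwest.

315°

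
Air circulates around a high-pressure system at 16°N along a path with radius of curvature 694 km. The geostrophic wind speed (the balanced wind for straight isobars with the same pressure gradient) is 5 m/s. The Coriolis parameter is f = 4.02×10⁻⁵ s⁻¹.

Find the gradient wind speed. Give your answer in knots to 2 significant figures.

13 knots

Around a high, pressure-gradient force acts outward with centrifugal, so Coriolis balances both:
fV = (1/ρ)|∂P/∂n| + V²/R  →  V² − fR·V + fR·V_g = 0
With fR = 4.02×10⁻⁵ × 694×10³ m = 27.9 m/s:
V = [fR − √((fR)² − 4 fR V_g)]/2 = [27.9 − √(27.9² − 4×27.9×5)]/2 = 6.53 m/s
Supergeostrophic (V > V_g = 5 m/s), as expected around a high.
Converting: 6.53 m/s × 1.944 = 13 knots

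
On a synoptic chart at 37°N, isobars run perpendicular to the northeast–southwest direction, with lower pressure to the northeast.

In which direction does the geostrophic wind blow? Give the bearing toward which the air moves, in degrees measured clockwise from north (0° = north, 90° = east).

The pressure-gradient force points toward the northeast (bearing 045°).
Geostrophic balance: in the Northern Hemisphere the Coriolis force deflects motion to the right, so the geostrophic wind blows 90° to the right of the pressure-gradient force (low pressure on the left).
Rotating 045° by 90° clockwise gives 135° — the wind blows toward the southeast.

135°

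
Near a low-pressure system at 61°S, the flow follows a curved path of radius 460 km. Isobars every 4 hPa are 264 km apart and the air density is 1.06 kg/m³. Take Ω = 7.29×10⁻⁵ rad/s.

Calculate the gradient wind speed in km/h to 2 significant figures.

35 km/h

Coriolis parameter at 61°S:
f = 2Ω sin φ = 2 × 7.29×10⁻⁵ × sin 61° = 1.28×10⁻⁴ s⁻¹
Pressure gradient: |∂P/∂n| = 400 Pa / 264000 m = 1.52×10⁻³ Pa/m
Geostrophic speed: V_g = |∂P/∂n|/(fρ) = 1.52×10⁻³/(1.28×10⁻⁴ × 1.06) = 11.2 m/s
Around a low, centrifugal force acts outward with Coriolis, so pressure-gradient force balances both:
(1/ρ)|∂P/∂n| = fV + V²/R  →  V² + fR·V − fR·V_g = 0
With fR = 1.28×10⁻⁴ × 460×10³ m = 58.7 m/s:
V = [−fR + √((fR)² + 4 fR V_g)]/2 = [−58.7 + √(58.7² + 4×58.7×11.2)]/2 = 9.63 m/s
Subgeostrophic (V < V_g = 11.2 m/s), as expected around a low.
Converting: 9.63 m/s × 3.6 = 35 km/h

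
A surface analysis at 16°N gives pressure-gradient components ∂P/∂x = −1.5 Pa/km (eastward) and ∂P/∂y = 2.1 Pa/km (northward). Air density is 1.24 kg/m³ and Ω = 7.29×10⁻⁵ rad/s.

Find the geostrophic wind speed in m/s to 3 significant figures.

Coriolis parameter at 16°N:
f = 2Ω sin φ = 2 × 7.29×10⁻⁵ × sin 16° = 4.02×10⁻⁵ s⁻¹
Component geostrophic relations (x east, y north):
u_g = −(1/(fρ)) ∂P/∂y,  v_g = (1/(fρ)) ∂P/∂x
u_g = −(2.1×10⁻³)/(4.02×10⁻⁵ × 1.24) = −42.1 m/s;  v_g = (−1.5×10⁻³)/(4.02×10⁻⁵ × 1.24) = −30.1 m/s
|V_g| = √(u_g² + v_g²) = 51.8 m/s

51.8 m/s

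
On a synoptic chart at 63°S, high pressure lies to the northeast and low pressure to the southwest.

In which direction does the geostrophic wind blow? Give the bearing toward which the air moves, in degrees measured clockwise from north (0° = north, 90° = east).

135°

The pressure-gradient force points toward the southwest (bearing 225°).
Geostrophic balance: in the Southern Hemisphere the Coriolis force deflects motion to the left, so the geostrophic wind blows 90° to the left of the pressure-gradient force (low pressure on the right).
Rotating 225° by 90° counterclockwise gives 135° — the wind blows toward the southeast.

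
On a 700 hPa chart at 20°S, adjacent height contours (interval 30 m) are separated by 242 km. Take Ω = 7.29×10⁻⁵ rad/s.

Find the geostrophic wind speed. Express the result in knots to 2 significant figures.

47 knots

Coriolis parameter at 20°S:
f = 2Ω sin φ = 2 × 7.29×10⁻⁵ × sin 20° = 4.99×10⁻⁵ s⁻¹
Height gradient: |∂Z/∂n| = 30 m / 242000 m = 1.24×10⁻⁴
On a pressure surface, geostrophic balance gives V_g = (g/f)|∂Z/∂n|:
V_g = 9.81 × 1.24×10⁻⁴ / 4.99×10⁻⁵ = 24.4 m/s
Converting: 24.4 m/s × 1.944 = 47 knots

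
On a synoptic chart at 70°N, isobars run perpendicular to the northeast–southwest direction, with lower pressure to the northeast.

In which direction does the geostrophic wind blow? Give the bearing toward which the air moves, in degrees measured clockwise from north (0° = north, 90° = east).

The pressure-gradient force points toward the northeast (bearing 045°).
Geostrophic balance: in the Northern Hemisphere the Coriolis force deflects motion to the right, so the geostrophic wind blows 90° to the right of the pressure-gradient force (low pressure on the left).
Rotating 045° by 90° clockwise gives 135° — the wind blows toward the southeast.

135°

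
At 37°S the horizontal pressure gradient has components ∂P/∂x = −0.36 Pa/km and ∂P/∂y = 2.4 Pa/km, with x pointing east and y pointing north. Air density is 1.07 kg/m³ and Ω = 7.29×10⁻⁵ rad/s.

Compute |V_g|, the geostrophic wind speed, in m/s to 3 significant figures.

25.8 m/s

Coriolis parameter at 37°S:
f = 2Ω sin φ = 2 × 7.29×10⁻⁵ × sin 37° = 8.77×10⁻⁵ s⁻¹
In the Southern Hemisphere f is negative: f = −8.77×10⁻⁵ s⁻¹.
Component geostrophic relations (x east, y north):
u_g = −(1/(fρ)) ∂P/∂y,  v_g = (1/(fρ)) ∂P/∂x
u_g = −(2.4×10⁻³)/(−8.77×10⁻⁵ × 1.07) = 25.6 m/s;  v_g = (−0.36×10⁻³)/(−8.77×10⁻⁵ × 1.07) = 3.83 m/s
|V_g| = √(u_g² + v_g²) = 25.8 m/s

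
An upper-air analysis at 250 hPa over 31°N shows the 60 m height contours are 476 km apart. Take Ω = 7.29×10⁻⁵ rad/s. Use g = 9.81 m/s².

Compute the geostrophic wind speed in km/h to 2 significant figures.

59 km/h

Coriolis parameter at 31°N:
f = 2Ω sin φ = 2 × 7.29×10⁻⁵ × sin 31° = 7.51×10⁻⁵ s⁻¹
Height gradient: |∂Z/∂n| = 60 m / 476000 m = 1.26×10⁻⁴
On a pressure surface, geostrophic balance gives V_g = (g/f)|∂Z/∂n|:
V_g = 9.81 × 1.26×10⁻⁴ / 7.51×10⁻⁵ = 16.5 m/s
Converting: 16.5 m/s × 3.6 = 59 km/h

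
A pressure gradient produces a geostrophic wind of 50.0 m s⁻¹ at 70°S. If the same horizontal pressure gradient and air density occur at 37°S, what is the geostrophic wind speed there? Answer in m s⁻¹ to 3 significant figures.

78.1 m s⁻¹

With the same pressure gradient and density, V_g ∝ 1/f ∝ 1/sin φ.
V₂ = V₁ · sin φ₁ / sin φ₂ = 50.0 × sin 70° / sin 37°
V₂ = 50.0 × 0.9397/0.6018 = 78.1 m s⁻¹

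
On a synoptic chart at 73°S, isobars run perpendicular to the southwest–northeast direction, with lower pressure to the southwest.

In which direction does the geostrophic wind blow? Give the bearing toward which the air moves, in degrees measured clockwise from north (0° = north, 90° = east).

135°

The pressure-gradient force points toward the southwest (bearing 225°).
Geostrophic balance: in the Southern Hemisphere the Coriolis force deflects motion to the left, so the geostrophic wind blows 90° to the left of the pressure-gradient force (low pressure on the right).
Rotating 225° by 90° counterclockwise gives 135° — the wind blows toward the southeast.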